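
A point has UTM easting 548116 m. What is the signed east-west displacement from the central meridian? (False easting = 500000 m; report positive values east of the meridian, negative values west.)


displacement = 548116 - 500000 = 48116 m

48116 m


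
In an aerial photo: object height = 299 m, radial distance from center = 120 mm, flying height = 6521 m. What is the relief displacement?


d = h * r / H = 299 * 120 / 6521 = 5.5 mm

5.5 mm


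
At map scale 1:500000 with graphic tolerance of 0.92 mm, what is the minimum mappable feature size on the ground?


ground = 0.92 mm * 500000 / 1000 = 460.0 m

460.0 m


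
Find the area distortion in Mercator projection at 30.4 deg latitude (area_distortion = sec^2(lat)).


area_distortion = 1/cos^2(30.4) = 1.344

1.344


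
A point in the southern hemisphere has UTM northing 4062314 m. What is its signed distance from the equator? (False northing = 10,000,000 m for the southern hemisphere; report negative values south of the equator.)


For southern: actual = 4062314 - 10000000 = -5937686 m

-5937686 m


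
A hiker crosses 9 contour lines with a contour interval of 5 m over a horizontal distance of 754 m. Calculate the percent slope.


elevation change = 9 * 5 = 45 m
slope = 45 / 754 * 100 = 6.0%

6.0%


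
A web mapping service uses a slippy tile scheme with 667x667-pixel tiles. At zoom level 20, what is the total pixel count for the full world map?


tiles per axis = 2^20 = 1048576
total tiles = 1048576^2 = 1099511627776
pixels per axis = 1048576 * 667 = 699400192
total pixels = 699400192^2 = 489160628569636864

489160628569636864 pixels


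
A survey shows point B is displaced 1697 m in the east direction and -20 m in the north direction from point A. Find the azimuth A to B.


az = atan2(1697, -20) = 90.7 deg
adjusted to 0-360: 90.7 degrees

90.7 degrees


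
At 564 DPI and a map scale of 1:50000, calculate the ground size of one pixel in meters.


pixel_cm = 2.54 / 564 ≈ 0.004504 cm
ground = pixel_cm * 50000 / 100 = 2.54 * 50000 / (564 * 100) = 127000 / 56400 ≈ 2.25 m

2.25 m


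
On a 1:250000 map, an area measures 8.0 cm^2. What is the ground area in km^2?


ground_area = 8.0 * (250000/100)^2 = 50000000.0 m^2 = 50.0 km^2

50.0 km^2


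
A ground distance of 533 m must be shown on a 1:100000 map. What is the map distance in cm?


map_cm = 533 * 100 / 100000 = 0.533 cm ≈ 0.53 cm

0.53 cm


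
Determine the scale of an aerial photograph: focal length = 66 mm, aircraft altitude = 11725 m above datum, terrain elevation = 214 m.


scale = f / (H - h) = 66 mm / 11511 m = 66 / 11511000 = 1:174409

1:174409


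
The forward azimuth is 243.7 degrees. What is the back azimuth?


back azimuth = (243.7 + 180) mod 360 = 63.7 degrees

63.7 degrees


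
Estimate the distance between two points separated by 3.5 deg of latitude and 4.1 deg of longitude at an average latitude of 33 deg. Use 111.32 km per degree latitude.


dlat_km = 3.5 * 111.32 = 389.62
dlon_km = 4.1 * 111.32 * cos(33) ≈ 382.779
dist = sqrt(389.62^2 + 382.779^2) ≈ 546.2 km

546.2 km


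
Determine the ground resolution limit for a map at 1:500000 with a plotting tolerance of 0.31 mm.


ground = 0.31 mm * 500000 / 1000 = 155.0 m

155.0 m


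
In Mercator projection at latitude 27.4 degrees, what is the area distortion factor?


area_distortion = 1/cos^2(27.4) = 1.269

1.269


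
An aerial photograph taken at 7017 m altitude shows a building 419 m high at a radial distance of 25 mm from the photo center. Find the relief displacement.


d = h * r / H = 419 * 25 / 7017 = 1.49 mm

1.49 mm


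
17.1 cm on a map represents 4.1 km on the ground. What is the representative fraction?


ground = 4.1 km = 410000 cm; RF denominator = ground / map = 410000 / 17.1 ≈ 23977; RF = 1:23977

1:23977


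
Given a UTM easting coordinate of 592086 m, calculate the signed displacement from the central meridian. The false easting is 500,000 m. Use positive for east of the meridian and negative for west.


displacement = 592086 - 500000 = 92086 m

92086 m


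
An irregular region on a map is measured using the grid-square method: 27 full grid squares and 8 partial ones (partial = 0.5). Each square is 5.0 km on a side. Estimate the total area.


effective squares = 27 + 8 * 0.5 = 31.0
area = 31.0 * 25.0 = 775.0 km^2

775.0 km^2


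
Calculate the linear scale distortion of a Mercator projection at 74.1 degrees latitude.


SF = 1 / cos(74.1) = 1 / 0.273959 = 3.65

3.65


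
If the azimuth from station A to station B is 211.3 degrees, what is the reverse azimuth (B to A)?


back azimuth = (211.3 + 180) mod 360 = 31.3 degrees

31.3 degrees


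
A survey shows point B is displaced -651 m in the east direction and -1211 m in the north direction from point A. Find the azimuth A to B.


az = atan2(-651, -1211) = -151.7 deg
adjusted to 0-360: 208.3 degrees

208.3 degrees


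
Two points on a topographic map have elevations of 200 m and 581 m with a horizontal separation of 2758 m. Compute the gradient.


gradient = (581 - 200) / 2758 = 381 / 2758 = 0.1381

0.1381


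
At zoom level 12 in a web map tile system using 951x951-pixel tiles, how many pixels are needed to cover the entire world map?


tiles per axis = 2^12 = 4096
total tiles = 4096^2 = 16777216
pixels per axis = 4096 * 951 = 3895296
total pixels = 3895296^2 = 15173330927616

15173330927616 pixels


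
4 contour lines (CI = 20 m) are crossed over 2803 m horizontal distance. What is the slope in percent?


elevation change = 4 * 20 = 80 m
slope = 80 / 2803 * 100 = 2.9%

2.9%


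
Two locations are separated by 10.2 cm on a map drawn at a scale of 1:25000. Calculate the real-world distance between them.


ground = 10.2 cm * 25000 / 100 = 2550.0 m = 2.55 km

2.55 km


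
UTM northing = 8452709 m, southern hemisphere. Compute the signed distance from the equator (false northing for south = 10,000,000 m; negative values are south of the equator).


For southern: actual = 8452709 - 10000000 = -1547291 m

-1547291 m


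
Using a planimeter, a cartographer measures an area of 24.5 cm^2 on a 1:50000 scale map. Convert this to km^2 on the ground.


ground_area = 24.5 * (50000/100)^2 = 6125000.0 m^2 = 6.125 km^2

6.125 km^2


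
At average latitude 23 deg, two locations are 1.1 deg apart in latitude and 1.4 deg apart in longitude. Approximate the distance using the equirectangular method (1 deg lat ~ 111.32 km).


dlat_km = 1.1 * 111.32 = 122.452
dlon_km = 1.4 * 111.32 * cos(23) ≈ 143.459
dist = sqrt(122.452^2 + 143.459^2) ≈ 188.6 km

188.6 km


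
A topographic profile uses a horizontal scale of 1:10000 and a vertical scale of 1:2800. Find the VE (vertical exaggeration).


VE = horizontal_scale / vertical_scale = 10000 / 2800 ≈ 3.6

3.6x


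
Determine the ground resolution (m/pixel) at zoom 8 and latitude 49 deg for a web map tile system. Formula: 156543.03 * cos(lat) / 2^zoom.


res = 156543.03 * cos(49) / 2^8 = 156543.03 * 0.65605903 / 256 = 401.18 m/pixel

401.18 m/pixel


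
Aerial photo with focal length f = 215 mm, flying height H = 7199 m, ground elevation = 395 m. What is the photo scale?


scale = f / (H - h) = 215 mm / 6804 m = 215 / 6804000 = 1:31647

1:31647


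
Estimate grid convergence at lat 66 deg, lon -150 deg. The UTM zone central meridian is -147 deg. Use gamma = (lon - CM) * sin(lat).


gamma = (-150 - -147) * sin(66) = -3 * 0.913545 = -2.741 degrees

-2.741 degrees


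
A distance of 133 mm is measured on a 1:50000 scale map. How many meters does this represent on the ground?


ground = 133 mm * 50000 / 1000 = 6650.0 m

6650.0 m


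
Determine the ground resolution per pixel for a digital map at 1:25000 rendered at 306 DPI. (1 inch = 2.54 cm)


pixel_cm = 2.54 / 306 ≈ 0.008301 cm
ground = pixel_cm * 25000 / 100 = 2.54 * 25000 / (306 * 100) = 63500 / 30600 ≈ 2.08 m

2.08 m


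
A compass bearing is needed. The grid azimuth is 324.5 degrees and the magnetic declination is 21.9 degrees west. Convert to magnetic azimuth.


magnetic azimuth = grid azimuth - declination (east +ve)
mag_az = 324.5 - -21.9 = 346.4 degrees

346.4 degrees


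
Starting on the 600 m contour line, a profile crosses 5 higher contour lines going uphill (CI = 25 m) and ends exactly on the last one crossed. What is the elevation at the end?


elevation = 600 + 5 * 25 = 725 m

725 m


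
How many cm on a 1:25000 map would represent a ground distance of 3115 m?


map_cm = 3115 * 100 / 25000 = 12.46 cm

12.46 cm


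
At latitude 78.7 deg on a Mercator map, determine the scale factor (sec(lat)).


SF = 1 / cos(78.7) = 1 / 0.195946 = 5.103

5.103


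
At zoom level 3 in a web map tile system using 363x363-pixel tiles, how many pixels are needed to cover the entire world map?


tiles per axis = 2^3 = 8
total tiles = 8^2 = 64
pixels per axis = 8 * 363 = 2904
total pixels = 2904^2 = 8433216

8433216 pixels


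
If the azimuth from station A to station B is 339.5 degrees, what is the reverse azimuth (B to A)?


back azimuth = (339.5 + 180) mod 360 = 159.5 degrees

159.5 degrees


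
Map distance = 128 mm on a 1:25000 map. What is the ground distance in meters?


ground = 128 mm * 25000 / 1000 = 3200.0 m

3200.0 m


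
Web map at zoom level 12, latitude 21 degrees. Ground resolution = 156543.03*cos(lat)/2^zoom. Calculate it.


res = 156543.03 * cos(21) / 2^12 = 156543.03 * 0.93358043 / 4096 = 35.68 m/pixel

35.68 m/pixel


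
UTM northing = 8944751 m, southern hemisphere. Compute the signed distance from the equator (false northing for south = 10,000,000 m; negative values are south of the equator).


For southern: actual = 8944751 - 10000000 = -1055249 m

-1055249 m


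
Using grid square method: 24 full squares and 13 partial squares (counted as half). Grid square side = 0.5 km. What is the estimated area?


effective squares = 24 + 13 * 0.5 = 30.5
area = 30.5 * 0.25 = 7.625 km^2

7.625 km^2


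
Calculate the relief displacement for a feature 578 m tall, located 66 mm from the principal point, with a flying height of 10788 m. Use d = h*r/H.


d = h * r / H = 578 * 66 / 10788 = 3.54 mm

3.54 mm


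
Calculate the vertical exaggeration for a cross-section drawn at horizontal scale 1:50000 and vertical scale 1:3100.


VE = horizontal_scale / vertical_scale = 50000 / 3100 ≈ 16.1

16.1x


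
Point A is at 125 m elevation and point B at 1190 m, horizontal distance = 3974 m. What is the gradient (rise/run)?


gradient = (1190 - 125) / 3974 = 1065 / 3974 = 0.268

0.268


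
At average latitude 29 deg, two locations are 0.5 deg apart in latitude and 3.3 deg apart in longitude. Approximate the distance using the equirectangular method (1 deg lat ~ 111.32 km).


dlat_km = 0.5 * 111.32 = 55.66
dlon_km = 3.3 * 111.32 * cos(29) ≈ 321.297
dist = sqrt(55.66^2 + 321.297^2) ≈ 326.1 km

326.1 km


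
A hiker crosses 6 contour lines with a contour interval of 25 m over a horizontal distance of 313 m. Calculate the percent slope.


elevation change = 6 * 25 = 150 m
slope = 150 / 313 * 100 = 47.9%

47.9%


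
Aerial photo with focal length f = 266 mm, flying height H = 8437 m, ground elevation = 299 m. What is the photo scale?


scale = f / (H - h) = 266 mm / 8138 m = 266 / 8138000 = 1:30594

1:30594


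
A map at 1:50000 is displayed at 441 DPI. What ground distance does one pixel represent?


pixel_cm = 2.54 / 441 ≈ 0.00576 cm
ground = pixel_cm * 50000 / 100 = 2.54 * 50000 / (441 * 100) = 127000 / 44100 ≈ 2.88 m

2.88 m


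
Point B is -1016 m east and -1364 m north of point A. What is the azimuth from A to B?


az = atan2(-1016, -1364) = -143.3 deg
adjusted to 0-360: 216.7 degrees

216.7 degrees


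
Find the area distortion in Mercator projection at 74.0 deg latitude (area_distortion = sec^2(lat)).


area_distortion = 1/cos^2(74.0) = 13.162

13.162


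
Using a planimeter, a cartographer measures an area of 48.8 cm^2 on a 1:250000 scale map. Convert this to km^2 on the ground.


ground_area = 48.8 * (250000/100)^2 = 305000000.0 m^2 = 305.0 km^2

305.0 km^2


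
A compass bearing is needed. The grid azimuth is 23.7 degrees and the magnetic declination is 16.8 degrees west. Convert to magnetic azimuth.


magnetic azimuth = grid azimuth - declination (east +ve)
mag_az = 23.7 - -16.8 = 40.5 degrees

40.5 degrees


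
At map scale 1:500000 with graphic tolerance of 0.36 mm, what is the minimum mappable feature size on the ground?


ground = 0.36 mm * 500000 / 1000 = 180.0 m

180.0 m


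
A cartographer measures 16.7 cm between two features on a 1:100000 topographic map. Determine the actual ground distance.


ground = 16.7 cm * 100000 / 100 = 16700.0 m = 16.7 km

16.7 km


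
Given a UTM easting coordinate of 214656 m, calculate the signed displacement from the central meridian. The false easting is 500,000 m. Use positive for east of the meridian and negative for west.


displacement = 214656 - 500000 = -285344 m

-285344 m


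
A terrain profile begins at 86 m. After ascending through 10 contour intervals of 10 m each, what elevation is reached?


elevation = 86 + 10 * 10 = 186 m

186 m


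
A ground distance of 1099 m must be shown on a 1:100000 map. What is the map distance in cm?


map_cm = 1099 * 100 / 100000 = 1.099 cm ≈ 1.1 cm

1.1 cm


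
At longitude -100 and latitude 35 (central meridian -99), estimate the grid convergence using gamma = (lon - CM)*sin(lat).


gamma = (-100 - -99) * sin(35) = -1 * 0.573576 = -0.574 degrees

-0.574 degrees


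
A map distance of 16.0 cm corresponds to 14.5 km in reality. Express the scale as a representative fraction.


ground = 14.5 km = 1450000 cm; RF denominator = ground / map = 1450000 / 16.0 = 90625; RF = 1:90625

1:90625


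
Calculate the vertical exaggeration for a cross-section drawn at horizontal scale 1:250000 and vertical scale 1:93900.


VE = horizontal_scale / vertical_scale = 250000 / 93900 ≈ 2.7

2.7x


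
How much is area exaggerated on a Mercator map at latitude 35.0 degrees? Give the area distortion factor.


area_distortion = 1/cos^2(35.0) = 1.49

1.49


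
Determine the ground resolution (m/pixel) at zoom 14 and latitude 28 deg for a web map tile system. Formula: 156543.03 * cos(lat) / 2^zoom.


res = 156543.03 * cos(28) / 2^14 = 156543.03 * 0.88294759 / 16384 = 8.44 m/pixel

8.44 m/pixel


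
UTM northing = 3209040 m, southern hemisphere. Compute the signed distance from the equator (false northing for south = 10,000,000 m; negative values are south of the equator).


For southern: actual = 3209040 - 10000000 = -6790960 m

-6790960 m


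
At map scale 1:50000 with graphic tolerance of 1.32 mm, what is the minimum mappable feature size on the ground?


ground = 1.32 mm * 50000 / 1000 = 66.0 m

66.0 m


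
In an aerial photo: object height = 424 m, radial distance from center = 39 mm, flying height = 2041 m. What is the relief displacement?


d = h * r / H = 424 * 39 / 2041 = 8.1 mm

8.1 mm


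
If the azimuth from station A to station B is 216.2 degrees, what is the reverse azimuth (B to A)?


back azimuth = (216.2 + 180) mod 360 = 36.2 degrees

36.2 degrees


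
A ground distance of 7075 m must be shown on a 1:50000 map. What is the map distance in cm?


map_cm = 7075 * 100 / 50000 = 14.15 cm

14.15 cm


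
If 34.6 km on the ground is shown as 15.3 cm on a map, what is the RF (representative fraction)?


ground = 34.6 km = 3460000 cm; RF denominator = ground / map = 3460000 / 15.3 ≈ 226144; RF = 1:226144

1:226144


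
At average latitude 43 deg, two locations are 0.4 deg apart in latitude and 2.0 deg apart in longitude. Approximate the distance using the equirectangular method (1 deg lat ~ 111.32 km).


dlat_km = 0.4 * 111.32 = 44.528
dlon_km = 2.0 * 111.32 * cos(43) ≈ 162.829
dist = sqrt(44.528^2 + 162.829^2) ≈ 168.8 km

168.8 km


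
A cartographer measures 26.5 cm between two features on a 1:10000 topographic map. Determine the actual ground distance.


ground = 26.5 cm * 10000 / 100 = 2650.0 m = 2.65 km

2.65 km


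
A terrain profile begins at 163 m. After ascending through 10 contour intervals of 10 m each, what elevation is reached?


elevation = 163 + 10 * 10 = 263 m

263 m


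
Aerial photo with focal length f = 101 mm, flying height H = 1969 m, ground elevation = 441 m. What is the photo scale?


scale = f / (H - h) = 101 mm / 1528 m = 101 / 1528000 = 1:15129

1:15129


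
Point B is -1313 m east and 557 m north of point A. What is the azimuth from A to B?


az = atan2(-1313, 557) = -67.0 deg
adjusted to 0-360: 293.0 degrees

293.0 degrees


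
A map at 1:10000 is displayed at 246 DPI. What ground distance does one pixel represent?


pixel_cm = 2.54 / 246 ≈ 0.010325 cm
ground = pixel_cm * 10000 / 100 = 2.54 * 10000 / (246 * 100) = 25400 / 24600 ≈ 1.03 m

1.03 m


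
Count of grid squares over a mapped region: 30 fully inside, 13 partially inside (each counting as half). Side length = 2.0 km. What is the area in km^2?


effective squares = 30 + 13 * 0.5 = 36.5
area = 36.5 * 4.0 = 146.0 km^2

146.0 km^2


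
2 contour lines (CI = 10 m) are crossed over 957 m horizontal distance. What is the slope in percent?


elevation change = 2 * 10 = 20 m
slope = 20 / 957 * 100 = 2.1%

2.1%


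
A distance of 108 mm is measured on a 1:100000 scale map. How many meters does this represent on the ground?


ground = 108 mm * 100000 / 1000 = 10800.0 m

10800.0 m


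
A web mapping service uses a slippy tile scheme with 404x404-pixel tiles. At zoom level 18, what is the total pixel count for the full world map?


tiles per axis = 2^18 = 262144
total tiles = 262144^2 = 68719476736
pixels per axis = 262144 * 404 = 105906176
total pixels = 105906176^2 = 11216118114942976

11216118114942976 pixels


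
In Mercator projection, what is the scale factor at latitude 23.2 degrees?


SF = 1 / cos(23.2) = 1 / 0.919135 = 1.088

1.088


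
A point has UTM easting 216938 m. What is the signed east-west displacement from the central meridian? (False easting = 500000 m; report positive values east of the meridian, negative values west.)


displacement = 216938 - 500000 = -283062 m

-283062 m


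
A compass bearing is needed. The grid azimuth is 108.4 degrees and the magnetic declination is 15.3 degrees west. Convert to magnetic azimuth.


magnetic azimuth = grid azimuth - declination (east +ve)
mag_az = 108.4 - -15.3 = 123.7 degrees

123.7 degrees


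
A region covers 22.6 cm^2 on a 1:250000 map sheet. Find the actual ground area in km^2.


ground_area = 22.6 * (250000/100)^2 = 141250000.0 m^2 = 141.25 km^2

141.25 km^2


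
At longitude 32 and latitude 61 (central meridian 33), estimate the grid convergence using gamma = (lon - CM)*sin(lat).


gamma = (32 - 33) * sin(61) = -1 * 0.87462 = -0.875 degrees

-0.875 degrees


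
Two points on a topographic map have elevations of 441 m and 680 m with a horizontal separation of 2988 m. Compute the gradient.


gradient = (680 - 441) / 2988 = 239 / 2988 = 0.08

0.08


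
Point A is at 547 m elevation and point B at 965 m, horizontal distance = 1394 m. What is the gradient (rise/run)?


gradient = (965 - 547) / 1394 = 418 / 1394 = 0.2999

0.2999


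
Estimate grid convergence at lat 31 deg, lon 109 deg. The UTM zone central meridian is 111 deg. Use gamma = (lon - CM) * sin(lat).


gamma = (109 - 111) * sin(31) = -2 * 0.515038 = -1.03 degrees

-1.03 degrees


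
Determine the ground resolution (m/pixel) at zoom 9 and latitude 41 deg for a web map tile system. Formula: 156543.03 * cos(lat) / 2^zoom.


res = 156543.03 * cos(41) / 2^9 = 156543.03 * 0.75470958 / 512 = 230.75 m/pixel

230.75 m/pixel


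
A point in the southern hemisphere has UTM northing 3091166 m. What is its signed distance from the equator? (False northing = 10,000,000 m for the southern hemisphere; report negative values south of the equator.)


For southern: actual = 3091166 - 10000000 = -6908834 m

-6908834 m


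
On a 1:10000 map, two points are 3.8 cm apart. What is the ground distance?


ground = 3.8 cm * 10000 / 100 = 380.0 m

380.0 m


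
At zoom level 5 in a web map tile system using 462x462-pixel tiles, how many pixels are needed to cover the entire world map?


tiles per axis = 2^5 = 32
total tiles = 32^2 = 1024
pixels per axis = 32 * 462 = 14784
total pixels = 14784^2 = 218566656

218566656 pixels


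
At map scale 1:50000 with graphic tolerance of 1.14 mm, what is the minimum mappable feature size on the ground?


ground = 1.14 mm * 50000 / 1000 = 57.0 m

57.0 m


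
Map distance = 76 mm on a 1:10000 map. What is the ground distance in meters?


ground = 76 mm * 10000 / 1000 = 760.0 m

760.0 m


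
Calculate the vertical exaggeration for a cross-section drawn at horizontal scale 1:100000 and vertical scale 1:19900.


VE = horizontal_scale / vertical_scale = 100000 / 19900 ≈ 5.0

5.0x


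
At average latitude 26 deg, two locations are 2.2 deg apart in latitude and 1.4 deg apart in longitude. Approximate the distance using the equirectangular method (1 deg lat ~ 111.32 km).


dlat_km = 2.2 * 111.32 = 244.904
dlon_km = 1.4 * 111.32 * cos(26) ≈ 140.075
dist = sqrt(244.904^2 + 140.075^2) ≈ 282.1 km

282.1 km


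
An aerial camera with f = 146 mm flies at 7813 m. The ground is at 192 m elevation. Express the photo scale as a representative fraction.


scale = f / (H - h) = 146 mm / 7621 m = 146 / 7621000 = 1:52199

1:52199


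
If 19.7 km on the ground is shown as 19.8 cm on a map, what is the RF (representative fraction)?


ground = 19.7 km = 1970000 cm; RF denominator = ground / map = 1970000 / 19.8 ≈ 99495; RF = 1:99495

1:99495


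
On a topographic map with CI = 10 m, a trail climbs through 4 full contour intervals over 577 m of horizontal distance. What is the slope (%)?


elevation change = 4 * 10 = 40 m
slope = 40 / 577 * 100 = 6.9%

6.9%


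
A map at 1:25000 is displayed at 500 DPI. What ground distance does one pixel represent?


pixel_cm = 2.54 / 500 = 0.00508 cm
ground = pixel_cm * 25000 / 100 = 2.54 * 25000 / (500 * 100) = 63500 / 50000 = 1.27 m

1.27 m


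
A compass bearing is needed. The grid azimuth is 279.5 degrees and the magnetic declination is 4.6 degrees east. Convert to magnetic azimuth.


magnetic azimuth = grid azimuth - declination (east +ve)
mag_az = 279.5 - 4.6 = 274.9 degrees

274.9 degrees


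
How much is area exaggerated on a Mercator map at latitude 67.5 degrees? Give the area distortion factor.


area_distortion = 1/cos^2(67.5) = 6.828

6.828


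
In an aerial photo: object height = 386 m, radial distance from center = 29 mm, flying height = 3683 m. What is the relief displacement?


d = h * r / H = 386 * 29 / 3683 = 3.04 mm

3.04 mm


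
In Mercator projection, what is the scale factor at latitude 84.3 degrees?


SF = 1 / cos(84.3) = 1 / 0.09932 = 10.068

10.068


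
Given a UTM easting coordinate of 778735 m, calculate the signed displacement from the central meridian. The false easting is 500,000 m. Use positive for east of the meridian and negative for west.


displacement = 778735 - 500000 = 278735 m

278735 m


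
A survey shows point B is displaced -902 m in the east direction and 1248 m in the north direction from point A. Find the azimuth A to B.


az = atan2(-902, 1248) = -35.9 deg
adjusted to 0-360: 324.1 degrees

324.1 degrees


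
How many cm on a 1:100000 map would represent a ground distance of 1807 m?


map_cm = 1807 * 100 / 100000 = 1.807 cm ≈ 1.81 cm

1.81 cm


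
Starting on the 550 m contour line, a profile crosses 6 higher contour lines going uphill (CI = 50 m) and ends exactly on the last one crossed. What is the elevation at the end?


elevation = 550 + 6 * 50 = 850 m

850 m


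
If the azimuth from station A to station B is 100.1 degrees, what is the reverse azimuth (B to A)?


back azimuth = (100.1 + 180) mod 360 = 280.1 degrees

280.1 degrees


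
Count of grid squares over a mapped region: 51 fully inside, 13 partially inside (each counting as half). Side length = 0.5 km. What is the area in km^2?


effective squares = 51 + 13 * 0.5 = 57.5
area = 57.5 * 0.25 = 14.375 km^2

14.375 km^2


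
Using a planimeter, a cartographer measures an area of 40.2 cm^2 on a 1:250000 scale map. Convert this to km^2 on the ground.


ground_area = 40.2 * (250000/100)^2 = 251250000.0 m^2 = 251.25 km^2

251.25 km^2


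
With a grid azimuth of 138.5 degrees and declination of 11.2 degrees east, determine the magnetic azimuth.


magnetic azimuth = grid azimuth - declination (east +ve)
mag_az = 138.5 - 11.2 = 127.3 degrees

127.3 degrees


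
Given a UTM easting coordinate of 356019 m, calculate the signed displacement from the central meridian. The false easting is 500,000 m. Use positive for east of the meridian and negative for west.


displacement = 356019 - 500000 = -143981 m

-143981 m


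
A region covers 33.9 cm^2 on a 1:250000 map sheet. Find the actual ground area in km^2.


ground_area = 33.9 * (250000/100)^2 = 211875000.0 m^2 = 211.875 km^2

211.875 km^2


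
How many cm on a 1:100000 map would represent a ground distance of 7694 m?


map_cm = 7694 * 100 / 100000 = 7.694 cm ≈ 7.69 cm

7.69 cm


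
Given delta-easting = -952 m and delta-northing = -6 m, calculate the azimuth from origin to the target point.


az = atan2(-952, -6) = -90.4 deg
adjusted to 0-360: 269.6 degrees

269.6 degrees


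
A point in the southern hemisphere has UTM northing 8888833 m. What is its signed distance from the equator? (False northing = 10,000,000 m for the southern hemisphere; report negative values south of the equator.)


For southern: actual = 8888833 - 10000000 = -1111167 m

-1111167 m


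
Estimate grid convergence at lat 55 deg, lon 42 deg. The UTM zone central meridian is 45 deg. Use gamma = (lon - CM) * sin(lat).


gamma = (42 - 45) * sin(55) = -3 * 0.819152 = -2.457 degrees

-2.457 degrees


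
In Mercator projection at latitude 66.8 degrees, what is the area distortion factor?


area_distortion = 1/cos^2(66.8) = 6.444

6.444


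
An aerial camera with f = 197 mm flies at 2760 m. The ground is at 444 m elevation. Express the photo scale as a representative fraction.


scale = f / (H - h) = 197 mm / 2316 m = 197 / 2316000 = 1:11756

1:11756


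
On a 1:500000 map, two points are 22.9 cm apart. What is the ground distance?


ground = 22.9 cm * 500000 / 100 = 114500.0 m = 114.5 km

114.5 km


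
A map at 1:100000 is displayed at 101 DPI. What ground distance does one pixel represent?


pixel_cm = 2.54 / 101 ≈ 0.025149 cm
ground = pixel_cm * 100000 / 100 = 2.54 * 100000 / (101 * 100) = 254000 / 10100 ≈ 25.15 m

25.15 m


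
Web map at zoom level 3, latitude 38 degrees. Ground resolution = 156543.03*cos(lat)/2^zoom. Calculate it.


res = 156543.03 * cos(38) / 2^3 = 156543.03 * 0.78801075 / 8 = 15419.7 m/pixel

15419.7 m/pixel


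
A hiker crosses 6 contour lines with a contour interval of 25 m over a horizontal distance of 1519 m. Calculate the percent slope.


elevation change = 6 * 25 = 150 m
slope = 150 / 1519 * 100 = 9.9%

9.9%


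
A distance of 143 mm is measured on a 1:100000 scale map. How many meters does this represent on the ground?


ground = 143 mm * 100000 / 1000 = 14300.0 m

14300.0 m


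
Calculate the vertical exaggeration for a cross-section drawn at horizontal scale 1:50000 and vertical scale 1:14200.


VE = horizontal_scale / vertical_scale = 50000 / 14200 ≈ 3.5

3.5x


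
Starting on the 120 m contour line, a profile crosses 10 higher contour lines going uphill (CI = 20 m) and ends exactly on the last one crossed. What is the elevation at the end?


elevation = 120 + 10 * 20 = 320 m

320 m


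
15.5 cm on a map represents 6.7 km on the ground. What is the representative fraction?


ground = 6.7 km = 670000 cm; RF denominator = ground / map = 670000 / 15.5 ≈ 43226; RF = 1:43226

1:43226


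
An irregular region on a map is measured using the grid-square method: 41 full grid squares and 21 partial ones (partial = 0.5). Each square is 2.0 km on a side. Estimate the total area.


effective squares = 41 + 21 * 0.5 = 51.5
area = 51.5 * 4.0 = 206.0 km^2

206.0 km^2


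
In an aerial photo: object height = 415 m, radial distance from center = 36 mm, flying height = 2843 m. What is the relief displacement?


d = h * r / H = 415 * 36 / 2843 = 5.26 mm

5.26 mm


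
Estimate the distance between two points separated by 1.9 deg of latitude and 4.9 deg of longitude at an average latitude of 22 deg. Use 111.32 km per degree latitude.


dlat_km = 1.9 * 111.32 = 211.508
dlon_km = 4.9 * 111.32 * cos(22) ≈ 505.749
dist = sqrt(211.508^2 + 505.749^2) ≈ 548.2 km

548.2 km


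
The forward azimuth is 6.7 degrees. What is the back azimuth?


back azimuth = (6.7 + 180) mod 360 = 186.7 degrees

186.7 degrees


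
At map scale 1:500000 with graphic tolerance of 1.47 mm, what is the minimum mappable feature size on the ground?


ground = 1.47 mm * 500000 / 1000 = 735.0 m

735.0 m


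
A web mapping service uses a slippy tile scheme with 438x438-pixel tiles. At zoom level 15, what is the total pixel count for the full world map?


tiles per axis = 2^15 = 32768
total tiles = 32768^2 = 1073741824
pixels per axis = 32768 * 438 = 14352384
total pixels = 14352384^2 = 205990926483456

205990926483456 pixels


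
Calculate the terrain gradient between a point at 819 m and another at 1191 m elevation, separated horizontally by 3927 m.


gradient = (1191 - 819) / 3927 = 372 / 3927 = 0.0947

0.0947


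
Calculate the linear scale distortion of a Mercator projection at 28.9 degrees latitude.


SF = 1 / cos(28.9) = 1 / 0.875465 = 1.142

1.142


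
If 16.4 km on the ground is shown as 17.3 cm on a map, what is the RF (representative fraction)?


ground = 16.4 km = 1640000 cm; RF denominator = ground / map = 1640000 / 17.3 ≈ 94798; RF = 1:94798

1:94798


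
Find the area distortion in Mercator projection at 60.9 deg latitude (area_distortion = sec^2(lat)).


area_distortion = 1/cos^2(60.9) = 4.228

4.228


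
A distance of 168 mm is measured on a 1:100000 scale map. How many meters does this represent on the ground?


ground = 168 mm * 100000 / 1000 = 16800.0 m

16800.0 m


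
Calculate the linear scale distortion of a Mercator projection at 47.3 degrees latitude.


SF = 1 / cos(47.3) = 1 / 0.67816 = 1.475

1.475


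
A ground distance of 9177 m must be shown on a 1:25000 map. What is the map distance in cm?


map_cm = 9177 * 100 / 25000 = 36.708 cm ≈ 36.71 cm

36.71 cm


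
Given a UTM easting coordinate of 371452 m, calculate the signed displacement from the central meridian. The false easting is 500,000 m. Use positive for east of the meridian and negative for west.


displacement = 371452 - 500000 = -128548 m

-128548 m


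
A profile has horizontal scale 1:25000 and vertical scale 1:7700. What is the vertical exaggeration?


VE = horizontal_scale / vertical_scale = 25000 / 7700 ≈ 3.2

3.2x


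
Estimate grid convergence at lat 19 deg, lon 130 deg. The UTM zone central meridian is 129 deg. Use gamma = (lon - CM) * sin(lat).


gamma = (130 - 129) * sin(19) = 1 * 0.325568 = 0.326 degrees

0.326 degrees


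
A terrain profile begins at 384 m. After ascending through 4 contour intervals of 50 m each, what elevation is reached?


elevation = 384 + 4 * 50 = 584 m

584 m


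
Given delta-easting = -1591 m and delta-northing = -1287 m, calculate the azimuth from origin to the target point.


az = atan2(-1591, -1287) = -129.0 deg
adjusted to 0-360: 231.0 degrees

231.0 degrees


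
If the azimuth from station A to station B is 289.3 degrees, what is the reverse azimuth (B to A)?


back azimuth = (289.3 + 180) mod 360 = 109.3 degrees

109.3 degrees


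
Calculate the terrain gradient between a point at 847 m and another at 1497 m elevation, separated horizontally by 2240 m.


gradient = (1497 - 847) / 2240 = 650 / 2240 = 0.2902

0.2902


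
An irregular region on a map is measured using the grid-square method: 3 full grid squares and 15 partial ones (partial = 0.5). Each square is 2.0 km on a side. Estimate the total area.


effective squares = 3 + 15 * 0.5 = 10.5
area = 10.5 * 4.0 = 42.0 km^2

42.0 km^2


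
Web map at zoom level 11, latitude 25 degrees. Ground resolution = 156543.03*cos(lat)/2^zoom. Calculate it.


res = 156543.03 * cos(25) / 2^11 = 156543.03 * 0.90630779 / 2048 = 69.28 m/pixel

69.28 m/pixel


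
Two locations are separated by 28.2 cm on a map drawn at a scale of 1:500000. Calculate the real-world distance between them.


ground = 28.2 cm * 500000 / 100 = 141000.0 m = 141.0 km

141.0 km


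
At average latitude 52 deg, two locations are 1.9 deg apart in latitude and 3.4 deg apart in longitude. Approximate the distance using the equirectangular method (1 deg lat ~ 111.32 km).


dlat_km = 1.9 * 111.32 = 211.508
dlon_km = 3.4 * 111.32 * cos(52) ≈ 233.02
dist = sqrt(211.508^2 + 233.02^2) ≈ 314.7 km

314.7 km


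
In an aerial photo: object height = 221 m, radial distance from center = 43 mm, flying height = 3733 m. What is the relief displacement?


d = h * r / H = 221 * 43 / 3733 = 2.55 mm

2.55 mm


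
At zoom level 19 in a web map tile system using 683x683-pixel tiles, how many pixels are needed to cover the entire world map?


tiles per axis = 2^19 = 524288
total tiles = 524288^2 = 274877906944
pixels per axis = 524288 * 683 = 358088704
total pixels = 358088704^2 = 128227519932399616

128227519932399616 pixels


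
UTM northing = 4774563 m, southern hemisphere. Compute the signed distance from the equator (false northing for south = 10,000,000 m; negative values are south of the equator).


For southern: actual = 4774563 - 10000000 = -5225437 m

-5225437 m


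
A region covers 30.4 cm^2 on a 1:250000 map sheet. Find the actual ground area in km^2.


ground_area = 30.4 * (250000/100)^2 = 190000000.0 m^2 = 190.0 km^2

190.0 km^2


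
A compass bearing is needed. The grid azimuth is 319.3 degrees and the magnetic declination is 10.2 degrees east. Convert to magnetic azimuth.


magnetic azimuth = grid azimuth - declination (east +ve)
mag_az = 319.3 - 10.2 = 309.1 degrees

309.1 degrees


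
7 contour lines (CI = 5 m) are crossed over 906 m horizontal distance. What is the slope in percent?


elevation change = 7 * 5 = 35 m
slope = 35 / 906 * 100 = 3.9%

3.9%


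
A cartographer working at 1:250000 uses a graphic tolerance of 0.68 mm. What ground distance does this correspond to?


ground = 0.68 mm * 250000 / 1000 = 170.0 m

170.0 m


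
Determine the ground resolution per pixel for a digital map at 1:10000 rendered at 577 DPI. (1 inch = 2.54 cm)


pixel_cm = 2.54 / 577 ≈ 0.004402 cm
ground = pixel_cm * 10000 / 100 = 2.54 * 10000 / (577 * 100) = 25400 / 57700 ≈ 0.44 m

0.44 m


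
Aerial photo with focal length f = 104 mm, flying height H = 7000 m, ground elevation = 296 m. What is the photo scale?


scale = f / (H - h) = 104 mm / 6704 m = 104 / 6704000 = 1:64462

1:64462


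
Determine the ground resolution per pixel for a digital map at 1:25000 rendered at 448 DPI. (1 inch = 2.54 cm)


pixel_cm = 2.54 / 448 ≈ 0.00567 cm
ground = pixel_cm * 25000 / 100 = 2.54 * 25000 / (448 * 100) = 63500 / 44800 ≈ 1.42 m

1.42 m


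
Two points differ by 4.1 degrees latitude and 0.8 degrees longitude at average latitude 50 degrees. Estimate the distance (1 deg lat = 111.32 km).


dlat_km = 4.1 * 111.32 = 456.412
dlon_km = 0.8 * 111.32 * cos(50) ≈ 57.244
dist = sqrt(456.412^2 + 57.244^2) ≈ 460.0 km

460.0 km


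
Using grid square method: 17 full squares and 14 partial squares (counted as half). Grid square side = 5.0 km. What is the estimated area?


effective squares = 17 + 14 * 0.5 = 24.0
area = 24.0 * 25.0 = 600.0 km^2

600.0 km^2


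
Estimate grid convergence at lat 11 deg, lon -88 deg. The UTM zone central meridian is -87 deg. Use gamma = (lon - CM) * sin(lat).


gamma = (-88 - -87) * sin(11) = -1 * 0.190809 = -0.191 degrees

-0.191 degrees


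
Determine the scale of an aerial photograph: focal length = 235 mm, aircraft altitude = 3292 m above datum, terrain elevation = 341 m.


scale = f / (H - h) = 235 mm / 2951 m = 235 / 2951000 = 1:12557

1:12557


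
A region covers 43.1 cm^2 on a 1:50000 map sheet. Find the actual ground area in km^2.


ground_area = 43.1 * (50000/100)^2 = 10775000.0 m^2 = 10.775 km^2

10.775 km^2


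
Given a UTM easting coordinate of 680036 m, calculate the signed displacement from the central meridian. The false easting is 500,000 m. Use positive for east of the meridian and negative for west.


displacement = 680036 - 500000 = 180036 m

180036 m


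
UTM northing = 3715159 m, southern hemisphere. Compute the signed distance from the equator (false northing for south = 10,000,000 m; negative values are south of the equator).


For southern: actual = 3715159 - 10000000 = -6284841 m

-6284841 m


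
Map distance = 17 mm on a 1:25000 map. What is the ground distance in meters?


ground = 17 mm * 25000 / 1000 = 425.0 m

425.0 m


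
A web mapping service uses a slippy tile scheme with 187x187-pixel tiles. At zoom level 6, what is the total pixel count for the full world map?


tiles per axis = 2^6 = 64
total tiles = 64^2 = 4096
pixels per axis = 64 * 187 = 11968
total pixels = 11968^2 = 143233024

143233024 pixels


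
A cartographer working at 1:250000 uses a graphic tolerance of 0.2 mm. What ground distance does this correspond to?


ground = 0.2 mm * 250000 / 1000 = 50.0 m

50.0 m


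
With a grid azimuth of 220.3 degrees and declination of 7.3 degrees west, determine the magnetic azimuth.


magnetic azimuth = grid azimuth - declination (east +ve)
mag_az = 220.3 - -7.3 = 227.6 degrees

227.6 degrees


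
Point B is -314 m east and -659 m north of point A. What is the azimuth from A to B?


az = atan2(-314, -659) = -154.5 deg
adjusted to 0-360: 205.5 degrees

205.5 degrees


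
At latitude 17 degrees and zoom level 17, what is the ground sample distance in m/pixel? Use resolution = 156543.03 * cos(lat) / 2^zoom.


res = 156543.03 * cos(17) / 2^17 = 156543.03 * 0.95630476 / 131072 = 1.14 m/pixel

1.14 m/pixel


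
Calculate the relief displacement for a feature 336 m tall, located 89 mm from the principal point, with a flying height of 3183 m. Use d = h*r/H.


d = h * r / H = 336 * 89 / 3183 = 9.39 mm

9.39 mm


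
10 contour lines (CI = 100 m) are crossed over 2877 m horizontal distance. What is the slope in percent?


elevation change = 10 * 100 = 1000 m
slope = 1000 / 2877 * 100 = 34.8%

34.8%


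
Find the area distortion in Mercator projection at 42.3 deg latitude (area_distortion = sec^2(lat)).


area_distortion = 1/cos^2(42.3) = 1.828

1.828


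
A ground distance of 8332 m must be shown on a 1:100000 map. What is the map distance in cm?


map_cm = 8332 * 100 / 100000 = 8.332 cm ≈ 8.33 cm

8.33 cm


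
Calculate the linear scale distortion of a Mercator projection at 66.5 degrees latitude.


SF = 1 / cos(66.5) = 1 / 0.398749 = 2.508

2.508


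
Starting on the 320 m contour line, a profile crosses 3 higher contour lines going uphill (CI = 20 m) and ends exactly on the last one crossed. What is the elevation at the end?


elevation = 320 + 3 * 20 = 380 m

380 m
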